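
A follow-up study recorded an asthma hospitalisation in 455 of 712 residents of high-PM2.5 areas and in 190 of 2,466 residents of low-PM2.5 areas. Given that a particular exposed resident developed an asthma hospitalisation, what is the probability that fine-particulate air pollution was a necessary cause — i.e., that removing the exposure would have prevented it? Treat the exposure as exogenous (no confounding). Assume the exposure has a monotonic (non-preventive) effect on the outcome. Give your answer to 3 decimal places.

PN ≈ 0.879

p₁ = P(outcome | exposed) = 455/712 = 0.63904
p₀ = P(outcome | unexposed) = 190/2466 = 0.077048
Under exogeneity and monotonicity, PN = (p₁ − p₀) / p₁.
PN = (0.63904 − 0.077048) / 0.63904 = 0.562 / 0.63904 ≈ 0.8794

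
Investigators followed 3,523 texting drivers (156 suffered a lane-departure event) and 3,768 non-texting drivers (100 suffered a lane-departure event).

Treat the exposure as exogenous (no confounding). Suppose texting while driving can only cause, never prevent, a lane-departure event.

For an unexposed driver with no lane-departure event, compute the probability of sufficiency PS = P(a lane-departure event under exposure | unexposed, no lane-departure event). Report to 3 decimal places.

PS ≈ 0.018

p₁ = P(outcome | exposed) = 156/3523 = 0.04428
p₀ = P(outcome | unexposed) = 100/3768 = 0.026539
Under exogeneity and monotonicity, PS = (p₁ − p₀) / (1 − p₀).
PS = (0.04428 − 0.026539) / (1 − 0.026539) = 0.017741 / 0.97346 ≈ 0.0182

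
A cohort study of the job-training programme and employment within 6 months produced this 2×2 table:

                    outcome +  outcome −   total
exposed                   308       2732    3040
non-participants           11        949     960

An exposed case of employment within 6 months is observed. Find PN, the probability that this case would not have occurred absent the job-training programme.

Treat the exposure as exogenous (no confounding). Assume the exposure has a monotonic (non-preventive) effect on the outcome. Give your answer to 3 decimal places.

p₁ = P(outcome | exposed) = 308/3040 = 0.10132
p₀ = P(outcome | unexposed) = 11/960 = 0.011458
Under exogeneity and monotonicity, PN = (p₁ − p₀)/p₁.
PN = (0.10132 − 0.011458) / 0.10132 ≈ 0.8869

PN ≈ 0.887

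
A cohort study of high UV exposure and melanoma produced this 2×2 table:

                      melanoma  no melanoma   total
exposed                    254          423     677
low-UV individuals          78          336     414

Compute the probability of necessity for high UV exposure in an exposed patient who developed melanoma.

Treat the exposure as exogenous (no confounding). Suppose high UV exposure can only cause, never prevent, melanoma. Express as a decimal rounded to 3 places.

PN ≈ 0.498

p₁ = P(outcome | exposed) = 254/677 = 0.37518
p₀ = P(outcome | unexposed) = 78/414 = 0.18841
Under exogeneity and monotonicity, PN = (p₁ − p₀)/p₁.
PN = (0.37518 − 0.18841) / 0.37518 ≈ 0.4978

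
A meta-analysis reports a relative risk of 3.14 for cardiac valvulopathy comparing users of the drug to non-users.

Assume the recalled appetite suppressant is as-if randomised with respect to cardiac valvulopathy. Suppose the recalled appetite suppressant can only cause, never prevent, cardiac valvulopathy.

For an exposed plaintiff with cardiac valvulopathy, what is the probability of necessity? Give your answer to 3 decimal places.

Under exogeneity and monotonicity, PN = (RR − 1) / RR = 1 − 1/RR.
PN = (3.14 − 1) / 3.14 = 2.14 / 3.14 ≈ 0.6815

PN ≈ 0.682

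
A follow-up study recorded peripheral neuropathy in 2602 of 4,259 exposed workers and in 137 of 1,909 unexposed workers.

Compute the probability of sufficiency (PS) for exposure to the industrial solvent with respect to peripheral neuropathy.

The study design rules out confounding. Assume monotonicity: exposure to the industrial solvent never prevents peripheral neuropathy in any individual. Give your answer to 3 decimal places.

p₁ = P(outcome | exposed) = 2602/4259 = 0.61094
p₀ = P(outcome | unexposed) = 137/1909 = 0.071765
Under exogeneity and monotonicity, PS = (p₁ − p₀) / (1 − p₀).
PS = (0.61094 − 0.071765) / (1 − 0.071765) = 0.53918 / 0.92823 ≈ 0.5809

PS ≈ 0.581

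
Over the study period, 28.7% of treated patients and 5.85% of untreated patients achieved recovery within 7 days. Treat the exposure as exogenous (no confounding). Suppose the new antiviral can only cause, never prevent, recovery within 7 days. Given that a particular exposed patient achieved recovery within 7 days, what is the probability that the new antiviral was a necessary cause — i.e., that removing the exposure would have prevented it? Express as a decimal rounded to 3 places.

p₁ = 0.287, p₀ = 0.0585.
Under exogeneity and monotonicity, PN = (p₁ − p₀) / p₁.
PN = (0.287 − 0.0585) / 0.287 = 0.2285 / 0.287 ≈ 0.7962

PN ≈ 0.796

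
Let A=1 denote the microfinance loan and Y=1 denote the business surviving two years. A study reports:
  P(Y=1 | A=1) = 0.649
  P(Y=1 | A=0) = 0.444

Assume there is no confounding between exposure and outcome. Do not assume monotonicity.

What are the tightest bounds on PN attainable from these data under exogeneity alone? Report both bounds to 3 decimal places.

0.316 ≤ PN ≤ 0.857

Let p₁ = 0.649, p₀ = 0.444.
Under exogeneity alone the bounds on PN are max{0,(p₁−p₀)/p₁} ≤ PN ≤ min{1,(1−p₀)/p₁}.
  lower = (p₁ − p₀)/p₁ = 0.205 / 0.649 ≈ 0.3159
  upper = min{1, (1 − p₀)/p₁} = 0.556 / 0.649 ≈ 0.8567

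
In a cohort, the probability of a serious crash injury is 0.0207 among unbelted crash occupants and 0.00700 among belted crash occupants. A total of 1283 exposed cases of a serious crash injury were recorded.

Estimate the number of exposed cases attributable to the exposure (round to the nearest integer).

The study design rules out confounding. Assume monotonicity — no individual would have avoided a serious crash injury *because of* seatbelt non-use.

Let p₁ = 0.0207, p₀ = 0.007.
PN = (p₁ − p₀)/p₁ = (0.0207 − 0.007) / 0.0207 ≈ 0.66184.
Attributable cases ≈ PN × (exposed cases) = 0.66184 × 1283 ≈ 849.14.

about 849 cases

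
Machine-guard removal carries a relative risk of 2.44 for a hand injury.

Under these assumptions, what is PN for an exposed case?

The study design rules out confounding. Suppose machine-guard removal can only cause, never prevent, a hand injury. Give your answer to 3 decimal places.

PN ≈ 0.590

Under exogeneity and monotonicity, PN = (RR − 1) / RR = 1 − 1/RR.
PN = (2.44 − 1) / 2.44 = 1.44 / 2.44 ≈ 0.5902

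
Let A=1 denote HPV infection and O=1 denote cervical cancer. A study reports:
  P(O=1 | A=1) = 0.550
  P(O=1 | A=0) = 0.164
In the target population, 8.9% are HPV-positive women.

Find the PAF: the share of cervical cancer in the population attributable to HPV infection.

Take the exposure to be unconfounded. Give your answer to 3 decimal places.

Let p₁ = 0.55, p₀ = 0.164.
Overall risk P(Y=1) = π·p₁ + (1−π)·p₀ = 0.089×0.55 + 0.911×0.164 = 0.19835.
Under exogeneity, PAF = [P(Y=1) − p₀] / P(Y=1).
PAF = (0.19835 − 0.164) / 0.19835 ≈ 0.1732

PAF ≈ 0.173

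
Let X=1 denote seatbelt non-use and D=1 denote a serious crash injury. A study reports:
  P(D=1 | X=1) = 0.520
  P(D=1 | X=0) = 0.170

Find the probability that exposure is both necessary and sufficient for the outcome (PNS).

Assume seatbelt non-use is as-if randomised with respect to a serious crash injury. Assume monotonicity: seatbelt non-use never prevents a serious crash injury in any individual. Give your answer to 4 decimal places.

PNS ≈ 0.3500

Let p₁ = 0.52, p₀ = 0.17.
Under exogeneity and monotonicity, PNS = p₁ − p₀.
PNS = 0.52 − 0.17 = 0.35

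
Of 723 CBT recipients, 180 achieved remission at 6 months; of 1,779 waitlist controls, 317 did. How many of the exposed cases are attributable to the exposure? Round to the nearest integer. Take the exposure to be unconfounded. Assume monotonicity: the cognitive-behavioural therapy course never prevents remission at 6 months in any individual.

p₁ = P(outcome | exposed) = 180/723 = 0.24896
p₀ = P(outcome | unexposed) = 317/1779 = 0.17819
PN = (p₁ − p₀)/p₁ = (0.24896 − 0.17819) / 0.24896 ≈ 0.28427.
Attributable cases ≈ PN × (exposed cases) = 0.28427 × 180 ≈ 51.17.

about 51 cases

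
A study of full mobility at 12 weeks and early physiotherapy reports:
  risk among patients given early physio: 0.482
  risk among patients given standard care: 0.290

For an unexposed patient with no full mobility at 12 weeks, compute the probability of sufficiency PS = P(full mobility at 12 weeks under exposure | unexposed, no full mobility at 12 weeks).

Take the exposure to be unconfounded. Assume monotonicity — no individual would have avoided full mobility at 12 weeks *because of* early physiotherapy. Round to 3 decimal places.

Let p₁ = 0.482, p₀ = 0.29.
Under exogeneity and monotonicity, PS = (p₁ − p₀) / (1 − p₀).
PS = (0.482 − 0.29) / (1 − 0.29) = 0.192 / 0.71 ≈ 0.2704

PS ≈ 0.270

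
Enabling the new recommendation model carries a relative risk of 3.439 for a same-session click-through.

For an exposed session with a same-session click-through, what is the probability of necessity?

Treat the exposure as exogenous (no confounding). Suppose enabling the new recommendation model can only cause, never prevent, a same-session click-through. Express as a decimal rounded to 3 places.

PN ≈ 0.709

Under exogeneity and monotonicity, PN = (RR − 1) / RR = 1 − 1/RR.
PN = (3.439 − 1) / 3.439 = 2.439 / 3.439 ≈ 0.7092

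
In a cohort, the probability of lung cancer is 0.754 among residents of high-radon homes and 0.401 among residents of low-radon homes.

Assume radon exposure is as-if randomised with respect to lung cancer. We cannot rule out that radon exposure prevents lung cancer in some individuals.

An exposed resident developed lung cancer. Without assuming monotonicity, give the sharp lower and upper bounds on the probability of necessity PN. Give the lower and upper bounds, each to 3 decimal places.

0.468 ≤ PN ≤ 0.794

Let p₁ = 0.754, p₀ = 0.401.
Under exogeneity alone the bounds on PN are max{0,(p₁−p₀)/p₁} ≤ PN ≤ min{1,(1−p₀)/p₁}.
  lower = (p₁ − p₀)/p₁ = 0.353 / 0.754 ≈ 0.4682
  upper = min{1, (1 − p₀)/p₁} = 0.599 / 0.754 ≈ 0.7944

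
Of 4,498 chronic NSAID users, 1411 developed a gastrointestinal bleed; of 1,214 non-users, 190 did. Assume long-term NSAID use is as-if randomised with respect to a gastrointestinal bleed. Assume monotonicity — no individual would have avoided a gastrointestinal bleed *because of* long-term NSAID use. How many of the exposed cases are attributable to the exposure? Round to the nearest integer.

p₁ = P(outcome | exposed) = 1411/4498 = 0.31369
p₀ = P(outcome | unexposed) = 190/1214 = 0.15651
PN = (p₁ − p₀)/p₁ = (0.31369 − 0.15651) / 0.31369 ≈ 0.50108.
Attributable cases ≈ PN × (exposed cases) = 0.50108 × 1411 ≈ 707.03.

about 707 cases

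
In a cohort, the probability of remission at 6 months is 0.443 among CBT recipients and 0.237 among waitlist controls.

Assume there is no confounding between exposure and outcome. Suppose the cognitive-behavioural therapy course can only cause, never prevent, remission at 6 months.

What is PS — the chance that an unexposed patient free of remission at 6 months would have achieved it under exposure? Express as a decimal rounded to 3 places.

PS ≈ 0.270

Let p₁ = 0.443, p₀ = 0.237.
Under exogeneity and monotonicity, PS = (p₁ − p₀) / (1 − p₀).
PS = (0.443 − 0.237) / (1 − 0.237) = 0.206 / 0.763 ≈ 0.2700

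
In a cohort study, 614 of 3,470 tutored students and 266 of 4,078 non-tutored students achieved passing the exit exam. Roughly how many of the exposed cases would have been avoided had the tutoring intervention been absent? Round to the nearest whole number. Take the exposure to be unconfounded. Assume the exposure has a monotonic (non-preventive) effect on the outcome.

p₁ = P(outcome | exposed) = 614/3470 = 0.17695
p₀ = P(outcome | unexposed) = 266/4078 = 0.065228
PN = (p₁ − p₀)/p₁ = (0.17695 − 0.065228) / 0.17695 ≈ 0.63137.
Attributable cases ≈ PN × (exposed cases) = 0.63137 × 614 ≈ 387.66.

about 388 cases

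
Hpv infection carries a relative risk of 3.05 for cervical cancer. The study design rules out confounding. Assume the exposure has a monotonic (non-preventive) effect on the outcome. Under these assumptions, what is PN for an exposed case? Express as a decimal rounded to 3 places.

Under exogeneity and monotonicity, PN = (RR − 1) / RR = 1 − 1/RR.
PN = (3.05 − 1) / 3.05 = 2.05 / 3.05 ≈ 0.6721

PN ≈ 0.672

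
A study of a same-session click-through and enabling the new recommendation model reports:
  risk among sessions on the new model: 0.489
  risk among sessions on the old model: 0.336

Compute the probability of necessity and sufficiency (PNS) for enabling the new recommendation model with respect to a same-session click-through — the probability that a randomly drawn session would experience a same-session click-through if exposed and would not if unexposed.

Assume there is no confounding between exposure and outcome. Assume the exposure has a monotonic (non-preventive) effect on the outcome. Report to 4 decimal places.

PNS ≈ 0.1530

Let p₁ = 0.489, p₀ = 0.336.
Under exogeneity and monotonicity, PNS = p₁ − p₀.
PNS = 0.489 − 0.336 = 0.153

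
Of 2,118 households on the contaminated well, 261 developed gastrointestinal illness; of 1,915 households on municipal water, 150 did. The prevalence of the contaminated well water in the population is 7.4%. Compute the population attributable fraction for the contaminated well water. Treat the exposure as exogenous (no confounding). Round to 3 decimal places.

p₁ = P(outcome | exposed) = 261/2118 = 0.12323
p₀ = P(outcome | unexposed) = 150/1915 = 0.078329
Overall risk P(Y=1) = π·p₁ + (1−π)·p₀ = 0.074×0.12323 + 0.926×0.078329 = 0.081652.
Under exogeneity, PAF = [P(Y=1) − p₀] / P(Y=1).
PAF = (0.081652 − 0.078329) / 0.081652 ≈ 0.0407

PAF ≈ 0.041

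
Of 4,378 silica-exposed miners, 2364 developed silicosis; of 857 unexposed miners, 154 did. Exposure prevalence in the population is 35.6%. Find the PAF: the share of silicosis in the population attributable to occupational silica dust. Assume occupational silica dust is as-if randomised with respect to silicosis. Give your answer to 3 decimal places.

PAF ≈ 0.416

p₁ = P(outcome | exposed) = 2364/4378 = 0.53997
p₀ = P(outcome | unexposed) = 154/857 = 0.1797
Overall risk P(Y=1) = π·p₁ + (1−π)·p₀ = 0.356×0.53997 + 0.644×0.1797 = 0.30795.
Under exogeneity, PAF = [P(Y=1) − p₀] / P(Y=1).
PAF = (0.30795 − 0.1797) / 0.30795 ≈ 0.4165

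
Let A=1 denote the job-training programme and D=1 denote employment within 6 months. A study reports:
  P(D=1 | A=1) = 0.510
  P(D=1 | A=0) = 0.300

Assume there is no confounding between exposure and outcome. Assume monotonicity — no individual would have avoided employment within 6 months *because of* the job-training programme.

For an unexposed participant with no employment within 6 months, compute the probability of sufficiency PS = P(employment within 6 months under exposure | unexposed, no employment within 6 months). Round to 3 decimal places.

PS ≈ 0.300

Let p₁ = 0.51, p₀ = 0.3.
Under exogeneity and monotonicity, PS = (p₁ − p₀) / (1 − p₀).
PS = (0.51 − 0.3) / (1 − 0.3) = 0.21 / 0.7 ≈ 0.3000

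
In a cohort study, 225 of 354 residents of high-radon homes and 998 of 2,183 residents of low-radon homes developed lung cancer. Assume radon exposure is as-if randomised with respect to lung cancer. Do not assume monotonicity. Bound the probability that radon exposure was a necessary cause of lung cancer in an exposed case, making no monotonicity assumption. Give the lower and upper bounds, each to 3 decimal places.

p₁ = P(outcome | exposed) = 225/354 = 0.63559
p₀ = P(outcome | unexposed) = 998/2183 = 0.45717
Under exogeneity alone the bounds on PN are max{0,(p₁−p₀)/p₁} ≤ PN ≤ min{1,(1−p₀)/p₁}.
  lower = (p₁ − p₀)/p₁ = 0.17842 / 0.63559 ≈ 0.2807
  upper = min{1, (1 − p₀)/p₁} = 0.54283 / 0.63559 ≈ 0.8541

0.281 ≤ PN ≤ 0.854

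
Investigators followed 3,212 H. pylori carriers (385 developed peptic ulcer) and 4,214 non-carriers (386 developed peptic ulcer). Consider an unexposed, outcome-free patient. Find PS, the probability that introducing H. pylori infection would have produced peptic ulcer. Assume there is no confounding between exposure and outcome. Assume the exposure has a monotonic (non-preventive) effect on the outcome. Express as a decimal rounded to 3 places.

p₁ = P(outcome | exposed) = 385/3212 = 0.11986
p₀ = P(outcome | unexposed) = 386/4214 = 0.091599
Under exogeneity and monotonicity, PS = (p₁ − p₀) / (1 − p₀).
PS = (0.11986 − 0.091599) / (1 − 0.091599) = 0.028264 / 0.9084 ≈ 0.0311

PS ≈ 0.031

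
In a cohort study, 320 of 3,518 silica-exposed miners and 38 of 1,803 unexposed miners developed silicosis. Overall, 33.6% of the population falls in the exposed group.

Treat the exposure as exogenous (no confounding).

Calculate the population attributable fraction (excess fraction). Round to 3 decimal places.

p₁ = P(outcome | exposed) = 320/3518 = 0.090961
p₀ = P(outcome | unexposed) = 38/1803 = 0.021076
Overall risk P(Y=1) = π·p₁ + (1−π)·p₀ = 0.336×0.090961 + 0.664×0.021076 = 0.044557.
Under exogeneity, PAF = [P(Y=1) − p₀] / P(Y=1).
PAF = (0.044557 − 0.021076) / 0.044557 ≈ 0.5270

PAF ≈ 0.527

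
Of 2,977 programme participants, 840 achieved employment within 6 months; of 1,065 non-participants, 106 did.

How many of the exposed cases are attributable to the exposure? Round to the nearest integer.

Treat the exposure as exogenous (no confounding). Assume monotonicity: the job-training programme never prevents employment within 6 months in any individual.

about 544 cases

p₁ = P(outcome | exposed) = 840/2977 = 0.28216
p₀ = P(outcome | unexposed) = 106/1065 = 0.099531
PN = (p₁ − p₀)/p₁ = (0.28216 − 0.099531) / 0.28216 ≈ 0.64726.
Attributable cases ≈ PN × (exposed cases) = 0.64726 × 840 ≈ 543.70.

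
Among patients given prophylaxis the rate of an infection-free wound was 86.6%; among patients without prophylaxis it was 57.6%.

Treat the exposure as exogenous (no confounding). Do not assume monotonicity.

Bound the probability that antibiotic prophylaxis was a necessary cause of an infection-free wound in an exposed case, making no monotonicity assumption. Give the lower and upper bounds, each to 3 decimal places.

p₁ = 0.866, p₀ = 0.576.
Under exogeneity alone the bounds on PN are max{0,(p₁−p₀)/p₁} ≤ PN ≤ min{1,(1−p₀)/p₁}.
  lower = (p₁ − p₀)/p₁ = 0.29 / 0.866 ≈ 0.3349
  upper = min{1, (1 − p₀)/p₁} = 0.424 / 0.866 ≈ 0.4896

0.335 ≤ PN ≤ 0.490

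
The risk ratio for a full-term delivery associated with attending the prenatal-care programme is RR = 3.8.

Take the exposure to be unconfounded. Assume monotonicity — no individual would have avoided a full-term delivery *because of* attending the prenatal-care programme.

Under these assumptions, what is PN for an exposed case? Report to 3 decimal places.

Under exogeneity and monotonicity, PN = (RR − 1) / RR = 1 − 1/RR.
PN = (3.8 − 1) / 3.8 = 2.8 / 3.8 ≈ 0.7368

PN ≈ 0.737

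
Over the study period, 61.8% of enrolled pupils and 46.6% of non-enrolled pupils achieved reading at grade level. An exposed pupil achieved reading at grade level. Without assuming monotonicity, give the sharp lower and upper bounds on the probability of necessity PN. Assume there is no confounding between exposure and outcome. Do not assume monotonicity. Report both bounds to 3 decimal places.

p₁ = 0.618, p₀ = 0.466.
Under exogeneity alone the bounds on PN are max{0,(p₁−p₀)/p₁} ≤ PN ≤ min{1,(1−p₀)/p₁}.
  lower = (p₁ − p₀)/p₁ = 0.152 / 0.618 ≈ 0.2460
  upper = min{1, (1 − p₀)/p₁} = 0.534 / 0.618 ≈ 0.8641

0.246 ≤ PN ≤ 0.864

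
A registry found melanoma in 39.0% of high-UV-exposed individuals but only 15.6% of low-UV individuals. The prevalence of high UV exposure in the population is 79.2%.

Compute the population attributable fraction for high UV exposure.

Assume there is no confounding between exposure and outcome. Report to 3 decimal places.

p₁ = 0.39, p₀ = 0.156.
Overall risk P(Y=1) = π·p₁ + (1−π)·p₀ = 0.792×0.39 + 0.208×0.156 = 0.34133.
Under exogeneity, PAF = [P(Y=1) − p₀] / P(Y=1).
PAF = (0.34133 − 0.156) / 0.34133 ≈ 0.5430

PAF ≈ 0.543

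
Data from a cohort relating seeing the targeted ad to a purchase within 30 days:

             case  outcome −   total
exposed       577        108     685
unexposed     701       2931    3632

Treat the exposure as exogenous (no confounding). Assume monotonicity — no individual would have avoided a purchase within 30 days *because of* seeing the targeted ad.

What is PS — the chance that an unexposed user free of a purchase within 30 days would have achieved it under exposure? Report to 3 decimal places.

PS ≈ 0.805

p₁ = P(outcome | exposed) = 577/685 = 0.84234
p₀ = P(outcome | unexposed) = 701/3632 = 0.19301
Under exogeneity and monotonicity, PS = (p₁ − p₀) / (1 − p₀).
PS = (0.84234 − 0.19301) / (1 − 0.19301) = 0.64933 / 0.80699 ≈ 0.8046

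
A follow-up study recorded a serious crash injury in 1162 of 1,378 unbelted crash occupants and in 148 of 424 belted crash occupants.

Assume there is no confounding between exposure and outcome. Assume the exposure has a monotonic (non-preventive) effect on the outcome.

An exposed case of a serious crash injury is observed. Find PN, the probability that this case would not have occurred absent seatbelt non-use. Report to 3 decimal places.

PN ≈ 0.586

p₁ = P(outcome | exposed) = 1162/1378 = 0.84325
p₀ = P(outcome | unexposed) = 148/424 = 0.34906
Under exogeneity and monotonicity, PN = (p₁ − p₀) / p₁.
PN = (0.84325 − 0.34906) / 0.84325 = 0.49419 / 0.84325 ≈ 0.5861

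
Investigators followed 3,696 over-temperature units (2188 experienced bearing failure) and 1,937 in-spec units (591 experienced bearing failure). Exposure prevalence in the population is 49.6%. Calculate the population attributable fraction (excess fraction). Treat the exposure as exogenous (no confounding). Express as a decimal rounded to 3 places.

p₁ = P(outcome | exposed) = 2188/3696 = 0.59199
p₀ = P(outcome | unexposed) = 591/1937 = 0.30511
Overall risk P(Y=1) = π·p₁ + (1−π)·p₀ = 0.496×0.59199 + 0.504×0.30511 = 0.4474.
Under exogeneity, PAF = [P(Y=1) − p₀] / P(Y=1).
PAF = (0.4474 − 0.30511) / 0.4474 ≈ 0.3180

PAF ≈ 0.318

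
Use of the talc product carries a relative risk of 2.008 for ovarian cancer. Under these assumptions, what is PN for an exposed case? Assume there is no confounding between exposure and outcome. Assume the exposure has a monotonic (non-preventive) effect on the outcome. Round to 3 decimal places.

Under exogeneity and monotonicity, PN = (RR − 1) / RR = 1 − 1/RR.
PN = (2.008 − 1) / 2.008 = 1.008 / 2.008 ≈ 0.5020

PN ≈ 0.502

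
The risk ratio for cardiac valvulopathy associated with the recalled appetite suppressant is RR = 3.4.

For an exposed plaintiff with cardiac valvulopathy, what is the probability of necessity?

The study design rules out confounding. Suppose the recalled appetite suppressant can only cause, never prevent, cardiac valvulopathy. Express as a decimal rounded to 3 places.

PN ≈ 0.706

Under exogeneity and monotonicity, PN = (RR − 1) / RR = 1 − 1/RR.
PN = (3.4 − 1) / 3.4 = 2.4 / 3.4 ≈ 0.7059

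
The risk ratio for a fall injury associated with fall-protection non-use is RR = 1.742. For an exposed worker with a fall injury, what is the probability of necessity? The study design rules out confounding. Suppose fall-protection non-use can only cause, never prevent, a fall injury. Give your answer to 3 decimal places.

PN ≈ 0.426

Under exogeneity and monotonicity, PN = (RR − 1) / RR = 1 − 1/RR.
PN = (1.742 − 1) / 1.742 = 0.742 / 1.742 ≈ 0.4259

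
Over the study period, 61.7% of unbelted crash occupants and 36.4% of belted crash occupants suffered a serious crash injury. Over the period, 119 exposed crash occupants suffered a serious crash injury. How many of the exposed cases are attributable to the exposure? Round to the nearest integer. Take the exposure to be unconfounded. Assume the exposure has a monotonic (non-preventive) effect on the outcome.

p₁ = 0.617, p₀ = 0.364.
PN = (p₁ − p₀)/p₁ = (0.617 − 0.364) / 0.617 ≈ 0.41005.
Attributable cases ≈ PN × (exposed cases) = 0.41005 × 119 ≈ 48.80.

about 49 cases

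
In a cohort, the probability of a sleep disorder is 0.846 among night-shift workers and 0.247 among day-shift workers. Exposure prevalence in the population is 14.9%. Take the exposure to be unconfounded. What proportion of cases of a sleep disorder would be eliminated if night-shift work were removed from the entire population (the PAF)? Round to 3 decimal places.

Let p₁ = 0.846, p₀ = 0.247.
Overall risk P(Y=1) = π·p₁ + (1−π)·p₀ = 0.149×0.846 + 0.851×0.247 = 0.33625.
Under exogeneity, PAF = [P(Y=1) − p₀] / P(Y=1).
PAF = (0.33625 − 0.247) / 0.33625 ≈ 0.2654

PAF ≈ 0.265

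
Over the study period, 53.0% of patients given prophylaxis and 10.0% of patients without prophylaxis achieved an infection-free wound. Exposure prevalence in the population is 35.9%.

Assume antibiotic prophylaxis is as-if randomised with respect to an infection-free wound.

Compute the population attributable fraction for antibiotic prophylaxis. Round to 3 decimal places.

PAF ≈ 0.607

p₁ = 0.53, p₀ = 0.1.
Overall risk P(Y=1) = π·p₁ + (1−π)·p₀ = 0.359×0.53 + 0.641×0.1 = 0.25437.
Under exogeneity, PAF = [P(Y=1) − p₀] / P(Y=1).
PAF = (0.25437 − 0.1) / 0.25437 ≈ 0.6069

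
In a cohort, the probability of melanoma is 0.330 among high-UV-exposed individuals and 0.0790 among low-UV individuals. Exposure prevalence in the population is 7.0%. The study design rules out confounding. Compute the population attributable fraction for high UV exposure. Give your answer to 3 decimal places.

PAF ≈ 0.182

Let p₁ = 0.33, p₀ = 0.079.
Overall risk P(Y=1) = π·p₁ + (1−π)·p₀ = 0.07×0.33 + 0.93×0.079 = 0.09657.
Under exogeneity, PAF = [P(Y=1) − p₀] / P(Y=1).
PAF = (0.09657 − 0.079) / 0.09657 ≈ 0.1819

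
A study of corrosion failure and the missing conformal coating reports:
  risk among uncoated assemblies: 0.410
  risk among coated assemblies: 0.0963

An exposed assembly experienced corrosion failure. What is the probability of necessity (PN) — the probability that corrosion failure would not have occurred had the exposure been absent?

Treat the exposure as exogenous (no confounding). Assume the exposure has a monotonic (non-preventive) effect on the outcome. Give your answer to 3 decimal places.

PN ≈ 0.765

Let p₁ = 0.41, p₀ = 0.0963.
Under exogeneity and monotonicity, PN = (p₁ − p₀) / p₁.
PN = (0.41 − 0.0963) / 0.41 = 0.3137 / 0.41 ≈ 0.7651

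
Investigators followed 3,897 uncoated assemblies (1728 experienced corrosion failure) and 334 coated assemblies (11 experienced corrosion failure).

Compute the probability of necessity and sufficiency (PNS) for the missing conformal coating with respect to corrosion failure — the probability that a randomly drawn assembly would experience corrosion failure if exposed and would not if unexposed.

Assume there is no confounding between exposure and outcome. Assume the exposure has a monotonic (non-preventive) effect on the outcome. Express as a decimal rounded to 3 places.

p₁ = P(outcome | exposed) = 1728/3897 = 0.44342
p₀ = P(outcome | unexposed) = 11/334 = 0.032934
Under exogeneity and monotonicity, PNS = p₁ − p₀.
PNS = 0.44342 − 0.032934 = 0.41048

PNS ≈ 0.410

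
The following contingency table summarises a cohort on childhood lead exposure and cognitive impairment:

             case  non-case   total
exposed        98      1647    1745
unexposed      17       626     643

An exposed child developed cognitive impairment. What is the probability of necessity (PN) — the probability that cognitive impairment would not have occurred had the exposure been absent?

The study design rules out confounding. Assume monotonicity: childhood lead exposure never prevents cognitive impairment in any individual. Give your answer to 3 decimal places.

p₁ = P(outcome | exposed) = 98/1745 = 0.05616
p₀ = P(outcome | unexposed) = 17/643 = 0.026439
Under exogeneity and monotonicity, PN = (p₁ − p₀) / p₁.
PN = (0.05616 − 0.026439) / 0.05616 = 0.029722 / 0.05616 ≈ 0.5292

PN ≈ 0.529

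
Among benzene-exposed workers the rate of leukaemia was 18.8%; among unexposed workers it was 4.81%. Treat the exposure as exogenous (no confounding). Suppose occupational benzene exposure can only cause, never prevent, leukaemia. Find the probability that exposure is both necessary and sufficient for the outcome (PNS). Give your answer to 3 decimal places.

PNS ≈ 0.140

p₁ = 0.188, p₀ = 0.0481.
Under exogeneity and monotonicity, PNS = p₁ − p₀.
PNS = 0.188 − 0.0481 = 0.1399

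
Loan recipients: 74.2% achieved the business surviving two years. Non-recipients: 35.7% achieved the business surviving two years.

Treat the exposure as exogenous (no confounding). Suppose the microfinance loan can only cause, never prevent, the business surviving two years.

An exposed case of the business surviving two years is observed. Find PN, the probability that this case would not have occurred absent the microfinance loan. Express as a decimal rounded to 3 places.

PN ≈ 0.519

p₁ = 0.742, p₀ = 0.357.
Under exogeneity and monotonicity, PN = (p₁ − p₀) / p₁.
PN = (0.742 − 0.357) / 0.742 = 0.385 / 0.742 ≈ 0.5189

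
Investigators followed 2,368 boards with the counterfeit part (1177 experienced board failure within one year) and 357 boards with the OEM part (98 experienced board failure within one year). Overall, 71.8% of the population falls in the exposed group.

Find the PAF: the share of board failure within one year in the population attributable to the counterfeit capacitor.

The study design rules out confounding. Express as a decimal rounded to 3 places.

p₁ = P(outcome | exposed) = 1177/2368 = 0.49704
p₀ = P(outcome | unexposed) = 98/357 = 0.27451
Overall risk P(Y=1) = π·p₁ + (1−π)·p₀ = 0.718×0.49704 + 0.282×0.27451 = 0.43429.
Under exogeneity, PAF = [P(Y=1) − p₀] / P(Y=1).
PAF = (0.43429 − 0.27451) / 0.43429 ≈ 0.3679

PAF ≈ 0.368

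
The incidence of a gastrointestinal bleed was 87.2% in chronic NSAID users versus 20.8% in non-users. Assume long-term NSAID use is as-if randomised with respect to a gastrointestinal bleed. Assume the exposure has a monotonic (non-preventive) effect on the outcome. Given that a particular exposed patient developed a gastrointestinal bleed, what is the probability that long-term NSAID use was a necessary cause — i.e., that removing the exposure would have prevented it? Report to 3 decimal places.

p₁ = 0.872, p₀ = 0.208.
Under exogeneity and monotonicity, PN = (p₁ − p₀) / p₁.
PN = (0.872 − 0.208) / 0.872 = 0.664 / 0.872 ≈ 0.7615

PN ≈ 0.761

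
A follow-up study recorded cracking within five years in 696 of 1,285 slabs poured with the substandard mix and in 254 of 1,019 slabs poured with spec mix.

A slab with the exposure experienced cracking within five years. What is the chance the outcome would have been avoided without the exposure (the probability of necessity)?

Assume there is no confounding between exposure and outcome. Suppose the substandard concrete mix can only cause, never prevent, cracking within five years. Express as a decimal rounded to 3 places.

p₁ = P(outcome | exposed) = 696/1285 = 0.54163
p₀ = P(outcome | unexposed) = 254/1019 = 0.24926
Under exogeneity and monotonicity, PN = (p₁ − p₀) / p₁.
PN = (0.54163 − 0.24926) / 0.54163 = 0.29237 / 0.54163 ≈ 0.5398

PN ≈ 0.540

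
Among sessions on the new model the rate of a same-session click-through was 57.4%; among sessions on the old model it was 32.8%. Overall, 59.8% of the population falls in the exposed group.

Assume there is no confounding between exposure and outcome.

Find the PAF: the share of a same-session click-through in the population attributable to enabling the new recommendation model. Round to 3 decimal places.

PAF ≈ 0.310

p₁ = 0.574, p₀ = 0.328.
Overall risk P(Y=1) = π·p₁ + (1−π)·p₀ = 0.598×0.574 + 0.402×0.328 = 0.47511.
Under exogeneity, PAF = [P(Y=1) − p₀] / P(Y=1).
PAF = (0.47511 − 0.328) / 0.47511 ≈ 0.3096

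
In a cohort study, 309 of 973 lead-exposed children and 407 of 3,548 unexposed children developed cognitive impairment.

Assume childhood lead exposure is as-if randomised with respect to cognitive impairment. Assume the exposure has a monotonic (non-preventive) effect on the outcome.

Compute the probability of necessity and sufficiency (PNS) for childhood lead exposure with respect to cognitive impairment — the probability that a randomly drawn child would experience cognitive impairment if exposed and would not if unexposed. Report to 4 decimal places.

p₁ = P(outcome | exposed) = 309/973 = 0.31757
p₀ = P(outcome | unexposed) = 407/3548 = 0.11471
Under exogeneity and monotonicity, PNS = p₁ − p₀.
PNS = 0.31757 − 0.11471 = 0.20286

PNS ≈ 0.2029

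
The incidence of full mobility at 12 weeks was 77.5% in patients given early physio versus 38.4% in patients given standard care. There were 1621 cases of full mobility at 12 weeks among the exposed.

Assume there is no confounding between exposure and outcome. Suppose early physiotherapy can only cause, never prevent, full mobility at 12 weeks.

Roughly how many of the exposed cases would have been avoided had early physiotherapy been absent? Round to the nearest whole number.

p₁ = 0.775, p₀ = 0.384.
PN = (p₁ − p₀)/p₁ = (0.775 − 0.384) / 0.775 ≈ 0.50452.
Attributable cases ≈ PN × (exposed cases) = 0.50452 × 1621 ≈ 817.82.

about 818 cases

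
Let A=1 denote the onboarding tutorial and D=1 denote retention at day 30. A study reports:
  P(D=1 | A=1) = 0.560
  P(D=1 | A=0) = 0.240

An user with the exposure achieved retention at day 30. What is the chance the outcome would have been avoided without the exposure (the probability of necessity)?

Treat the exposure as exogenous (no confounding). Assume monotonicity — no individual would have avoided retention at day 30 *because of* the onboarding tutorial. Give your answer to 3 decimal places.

Let p₁ = 0.56, p₀ = 0.24.
Under exogeneity and monotonicity, PN = (p₁ − p₀) / p₁.
PN = (0.56 − 0.24) / 0.56 = 0.32 / 0.56 ≈ 0.5714

PN ≈ 0.571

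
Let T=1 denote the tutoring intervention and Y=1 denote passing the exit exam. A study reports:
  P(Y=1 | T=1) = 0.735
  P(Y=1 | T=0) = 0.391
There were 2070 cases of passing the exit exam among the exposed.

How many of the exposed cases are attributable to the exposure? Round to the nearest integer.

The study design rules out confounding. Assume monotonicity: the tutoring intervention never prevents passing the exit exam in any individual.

Let p₁ = 0.735, p₀ = 0.391.
PN = (p₁ − p₀)/p₁ = (0.735 − 0.391) / 0.735 ≈ 0.46803.
Attributable cases ≈ PN × (exposed cases) = 0.46803 × 2070 ≈ 968.82.

about 969 cases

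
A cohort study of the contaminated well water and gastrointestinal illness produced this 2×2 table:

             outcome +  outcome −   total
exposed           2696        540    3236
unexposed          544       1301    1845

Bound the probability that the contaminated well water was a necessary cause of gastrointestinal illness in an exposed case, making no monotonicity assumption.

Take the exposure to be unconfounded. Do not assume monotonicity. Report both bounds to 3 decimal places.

p₁ = P(outcome | exposed) = 2696/3236 = 0.83313
p₀ = P(outcome | unexposed) = 544/1845 = 0.29485
Under exogeneity alone the bounds on PN are max{0,(p₁−p₀)/p₁} ≤ PN ≤ min{1,(1−p₀)/p₁}.
  lower = (p₁ − p₀)/p₁ = 0.53828 / 0.83313 ≈ 0.6461
  upper = min{1, (1 − p₀)/p₁} = 0.70515 / 0.83313 ≈ 0.8464

0.646 ≤ PN ≤ 0.846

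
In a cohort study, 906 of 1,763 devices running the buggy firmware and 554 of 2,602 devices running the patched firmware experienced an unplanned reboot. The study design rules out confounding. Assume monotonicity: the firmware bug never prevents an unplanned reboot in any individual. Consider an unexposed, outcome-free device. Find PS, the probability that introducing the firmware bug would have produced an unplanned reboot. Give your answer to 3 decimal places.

PS ≈ 0.382

p₁ = P(outcome | exposed) = 906/1763 = 0.5139
p₀ = P(outcome | unexposed) = 554/2602 = 0.21291
Under exogeneity and monotonicity, PS = (p₁ − p₀) / (1 − p₀).
PS = (0.5139 − 0.21291) / (1 − 0.21291) = 0.30098 / 0.78709 ≈ 0.3824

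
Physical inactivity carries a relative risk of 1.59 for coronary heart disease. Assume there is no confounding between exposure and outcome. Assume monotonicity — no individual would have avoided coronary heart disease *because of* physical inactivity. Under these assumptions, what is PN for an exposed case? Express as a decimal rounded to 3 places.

PN ≈ 0.371

Under exogeneity and monotonicity, PN = (RR − 1) / RR = 1 − 1/RR.
PN = (1.59 − 1) / 1.59 = 0.59 / 1.59 ≈ 0.3711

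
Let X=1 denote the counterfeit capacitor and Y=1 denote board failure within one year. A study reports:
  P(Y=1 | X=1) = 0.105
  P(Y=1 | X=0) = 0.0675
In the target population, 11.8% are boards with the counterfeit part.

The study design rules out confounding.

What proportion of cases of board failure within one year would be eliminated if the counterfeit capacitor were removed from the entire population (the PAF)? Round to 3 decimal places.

PAF ≈ 0.062

Let p₁ = 0.105, p₀ = 0.0675.
Overall risk P(Y=1) = π·p₁ + (1−π)·p₀ = 0.118×0.105 + 0.882×0.0675 = 0.071925.
Under exogeneity, PAF = [P(Y=1) − p₀] / P(Y=1).
PAF = (0.071925 − 0.0675) / 0.071925 ≈ 0.0615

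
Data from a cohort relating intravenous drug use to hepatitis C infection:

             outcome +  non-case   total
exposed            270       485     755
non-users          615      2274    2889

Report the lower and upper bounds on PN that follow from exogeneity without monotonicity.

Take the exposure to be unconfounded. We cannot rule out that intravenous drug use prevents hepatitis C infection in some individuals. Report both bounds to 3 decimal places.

p₁ = P(outcome | exposed) = 270/755 = 0.35762
p₀ = P(outcome | unexposed) = 615/2889 = 0.21288
Under exogeneity alone the bounds on PN are max{0,(p₁−p₀)/p₁} ≤ PN ≤ min{1,(1−p₀)/p₁}.
  lower = (p₁ − p₀)/p₁ = 0.14474 / 0.35762 ≈ 0.4047
  upper = min{1, (1 − p₀)/p₁} = 0.78712 / 0.35762 ≈ 2.2010 → capped at 1

0.405 ≤ PN ≤ 1.000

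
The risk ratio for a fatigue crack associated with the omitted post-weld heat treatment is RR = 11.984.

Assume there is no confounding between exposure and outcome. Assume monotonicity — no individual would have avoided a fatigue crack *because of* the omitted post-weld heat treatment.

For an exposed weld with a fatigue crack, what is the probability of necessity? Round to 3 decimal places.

PN ≈ 0.917

Under exogeneity and monotonicity, PN = (RR − 1) / RR = 1 − 1/RR.
PN = (11.984 − 1) / 11.984 = 10.98 / 11.984 ≈ 0.9166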